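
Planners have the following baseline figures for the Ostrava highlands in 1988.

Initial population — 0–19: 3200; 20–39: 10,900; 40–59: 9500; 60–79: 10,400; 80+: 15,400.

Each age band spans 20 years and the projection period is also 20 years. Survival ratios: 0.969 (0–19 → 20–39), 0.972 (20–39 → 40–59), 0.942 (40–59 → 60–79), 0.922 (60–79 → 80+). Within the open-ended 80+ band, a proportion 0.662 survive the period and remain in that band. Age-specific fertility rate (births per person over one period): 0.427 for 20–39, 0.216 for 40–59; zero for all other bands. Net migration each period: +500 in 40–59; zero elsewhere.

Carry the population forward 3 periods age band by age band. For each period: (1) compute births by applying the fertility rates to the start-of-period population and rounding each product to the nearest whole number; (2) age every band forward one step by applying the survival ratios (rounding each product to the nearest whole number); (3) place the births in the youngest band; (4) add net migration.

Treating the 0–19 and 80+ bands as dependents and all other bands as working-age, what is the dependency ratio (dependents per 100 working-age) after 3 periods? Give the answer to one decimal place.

[period 1]
Births: 10900 * 0.427 = 4654  |  9500 * 0.216 = 2052 → total 6706
20–39: 3200 * 0.969 = 3101
40–59: 10900 * 0.972 = 10595
60–79: 9500 * 0.942 = 8949
80+: 10400 * 0.922 + 15400 * 0.662 = 9589 + 10195 = 19784
Net migration: 40–59 + 500 → 11095
End of period: [6706, 3101, 11095, 8949, 19784]
[period 2]
Births: 3101 * 0.427 = 1324  |  11095 * 0.216 = 2397 → total 3721
20–39: 6706 * 0.969 = 6498
40–59: 3101 * 0.972 = 3014
60–79: 11095 * 0.942 = 10451
80+: 8949 * 0.922 + 19784 * 0.662 = 8251 + 13097 = 21348
Net migration: 40–59 + 500 → 3514
End of period: [3721, 6498, 3514, 10451, 21348]
[period 3]
Births: 6498 * 0.427 = 2775  |  3514 * 0.216 = 759 → total 3534
20–39: 3721 * 0.969 = 3606
40–59: 6498 * 0.972 = 6316
60–79: 3514 * 0.942 = 3310
80+: 10451 * 0.922 + 21348 * 0.662 = 9636 + 14132 = 23768
Net migration: 40–59 + 500 → 6816
End of period: [3534, 3606, 6816, 3310, 23768]
Dependents (band 0–19 + band 80+) = 3534 + 23768 = 27302; working-age = 13732; ratio = 27302/13732 × 100 = 198.8

198.8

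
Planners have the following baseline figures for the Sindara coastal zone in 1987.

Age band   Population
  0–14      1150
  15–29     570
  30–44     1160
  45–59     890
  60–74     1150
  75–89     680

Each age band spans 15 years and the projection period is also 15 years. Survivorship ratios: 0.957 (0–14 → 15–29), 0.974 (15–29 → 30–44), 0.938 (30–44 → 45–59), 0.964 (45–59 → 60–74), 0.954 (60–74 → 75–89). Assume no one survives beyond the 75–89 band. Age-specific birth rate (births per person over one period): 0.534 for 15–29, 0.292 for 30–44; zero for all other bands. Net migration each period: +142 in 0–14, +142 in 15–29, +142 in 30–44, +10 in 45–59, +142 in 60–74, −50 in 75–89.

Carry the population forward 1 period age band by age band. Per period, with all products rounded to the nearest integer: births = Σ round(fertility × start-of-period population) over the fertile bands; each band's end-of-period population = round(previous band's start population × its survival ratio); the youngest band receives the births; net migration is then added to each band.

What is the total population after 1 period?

(Groups numbered youngest = 1 to oldest = 6.)
After projecting period 1:
Births: 570 * 0.534 = 304  |  1160 * 0.292 = 339 → total 643
Group 2: 1150 * 0.957 = 1101
Group 3: 570 * 0.974 = 555
Group 4: 1160 * 0.938 = 1088
Group 5: 890 * 0.964 = 858
Group 6: 1150 * 0.954 = 1097
Net migration: Group 1 + 142 → 785; Group 2 + 142 → 1243; Group 3 + 142 → 697; Group 4 + 10 → 1098; Group 5 + 142 → 1000; Group 6 − 50 → 1047
End of period: [785, 1243, 697, 1098, 1000, 1047]
Total after period 1: 785 + 1243 + 697 + 1098 + 1000 + 1047 = 5870

5870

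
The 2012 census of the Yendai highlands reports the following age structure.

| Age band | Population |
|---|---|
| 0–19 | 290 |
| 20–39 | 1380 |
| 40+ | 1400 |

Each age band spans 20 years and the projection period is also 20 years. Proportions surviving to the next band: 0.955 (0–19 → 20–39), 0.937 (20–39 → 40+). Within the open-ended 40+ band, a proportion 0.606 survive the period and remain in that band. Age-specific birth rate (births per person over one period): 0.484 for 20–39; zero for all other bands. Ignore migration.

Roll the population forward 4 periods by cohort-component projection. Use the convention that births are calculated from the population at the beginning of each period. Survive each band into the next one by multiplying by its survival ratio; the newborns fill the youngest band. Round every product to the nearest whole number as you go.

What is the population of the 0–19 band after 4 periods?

62

After projecting period 1:
Births: 1380 × 0.484 = 668
20–39: 290 × 0.955 = 277
40+: 1380 × 0.937 + 1400 × 0.606 = 1293 + 848 = 2141
Population now: 0–19=668, 20–39=277, 40+=2141
After projecting period 2:
Births: 277 × 0.484 = 134
20–39: 668 × 0.955 = 638
40+: 277 × 0.937 + 2141 × 0.606 = 260 + 1297 = 1557
Population now: 0–19=134, 20–39=638, 40+=1557
After projecting period 3:
Births: 638 × 0.484 = 309
20–39: 134 × 0.955 = 128
40+: 638 × 0.937 + 1557 × 0.606 = 598 + 944 = 1542
Population now: 0–19=309, 20–39=128, 40+=1542
After projecting period 4:
Births: 128 × 0.484 = 62
20–39: 309 × 0.955 = 295
40+: 128 × 0.937 + 1542 × 0.606 = 120 + 934 = 1054
Population now: 0–19=62, 20–39=295, 40+=1054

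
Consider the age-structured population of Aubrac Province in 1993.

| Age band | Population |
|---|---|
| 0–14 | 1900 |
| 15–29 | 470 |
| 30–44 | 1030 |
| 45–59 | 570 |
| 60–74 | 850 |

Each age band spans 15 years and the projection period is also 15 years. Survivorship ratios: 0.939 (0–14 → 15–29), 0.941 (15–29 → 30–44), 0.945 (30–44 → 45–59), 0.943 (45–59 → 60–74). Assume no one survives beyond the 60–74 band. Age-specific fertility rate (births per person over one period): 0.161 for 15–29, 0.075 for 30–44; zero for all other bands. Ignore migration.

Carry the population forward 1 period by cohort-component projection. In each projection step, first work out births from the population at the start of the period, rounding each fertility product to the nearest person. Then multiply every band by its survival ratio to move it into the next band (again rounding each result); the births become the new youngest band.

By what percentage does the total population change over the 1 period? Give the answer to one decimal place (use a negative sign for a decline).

Let group 1 be 0–14 through group 5 = 60–74.
[period 1]
Births: 470 × 0.161 = 76  |  1030 × 0.075 = 77 → 153
Group 2: 1900 × 0.939 = 1784
Group 3: 470 × 0.941 = 442
Group 4: 1030 × 0.945 = 973
Group 5: 570 × 0.943 = 538
Giving 153 / 1784 / 442 / 973 / 538.
Total: 4820 → 3890; change = -930; percentage change = -19.3%

-19.3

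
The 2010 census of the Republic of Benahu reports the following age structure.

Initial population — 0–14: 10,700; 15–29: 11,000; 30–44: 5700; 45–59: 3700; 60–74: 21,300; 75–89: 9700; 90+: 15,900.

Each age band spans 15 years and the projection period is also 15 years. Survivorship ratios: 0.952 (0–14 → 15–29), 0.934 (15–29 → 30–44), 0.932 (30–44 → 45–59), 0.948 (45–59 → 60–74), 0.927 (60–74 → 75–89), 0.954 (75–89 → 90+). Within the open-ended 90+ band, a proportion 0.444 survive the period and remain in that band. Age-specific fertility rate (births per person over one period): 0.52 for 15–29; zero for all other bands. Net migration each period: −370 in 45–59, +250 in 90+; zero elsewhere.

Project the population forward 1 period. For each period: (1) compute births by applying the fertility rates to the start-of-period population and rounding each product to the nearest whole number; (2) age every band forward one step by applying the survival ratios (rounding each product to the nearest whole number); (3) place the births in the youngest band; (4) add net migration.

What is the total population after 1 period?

70939

[period 1]
Births: 11000 × 0.52 = 5720
15–29: 10700 × 0.952 = 10186
30–44: 11000 × 0.934 = 10274
45–59: 5700 × 0.932 = 5312
60–74: 3700 × 0.948 = 3508
75–89: 21300 × 0.927 = 19745
90+: 9700 × 0.954 + 15900 × 0.444 = 9254 + 7060 = 16314
Net migration: 45–59 − 370 → 4942; 90+ + 250 → 16564
End of period: [5720, 10186, 10274, 4942, 3508, 19745, 16564]
Total after period 1: 5720 + 10186 + 10274 + 4942 + 3508 + 19745 + 16564 = 70939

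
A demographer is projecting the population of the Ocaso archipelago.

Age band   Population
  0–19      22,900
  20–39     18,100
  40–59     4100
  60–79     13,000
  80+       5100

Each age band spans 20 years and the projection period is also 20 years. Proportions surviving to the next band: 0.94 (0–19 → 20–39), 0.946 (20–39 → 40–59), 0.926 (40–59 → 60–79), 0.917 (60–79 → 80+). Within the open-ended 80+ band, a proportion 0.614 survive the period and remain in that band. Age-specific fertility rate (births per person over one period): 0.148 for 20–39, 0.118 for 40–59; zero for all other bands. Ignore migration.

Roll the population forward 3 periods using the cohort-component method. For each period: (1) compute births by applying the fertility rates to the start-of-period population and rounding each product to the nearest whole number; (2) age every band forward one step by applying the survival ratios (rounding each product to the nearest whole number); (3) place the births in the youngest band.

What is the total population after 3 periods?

51760

[period 1]
Births: 18100 * 0.148 = 2679 ; 4100 * 0.118 = 484 → 3163
20–39: 22900 * 0.94 = 21526
40–59: 18100 * 0.946 = 17123
60–79: 4100 * 0.926 = 3797
80+: 13000 * 0.917 + 5100 * 0.614 = 11921 + 3131 = 15052
→ [3163, 21526, 17123, 3797, 15052]
[period 2]
Births: 21526 * 0.148 = 3186 ; 17123 * 0.118 = 2021 → 5207
20–39: 3163 * 0.94 = 2973
40–59: 21526 * 0.946 = 20364
60–79: 17123 * 0.926 = 15856
80+: 3797 * 0.917 + 15052 * 0.614 = 3482 + 9242 = 12724
→ [5207, 2973, 20364, 15856, 12724]
[period 3]
Births: 2973 * 0.148 = 440 ; 20364 * 0.118 = 2403 → 2843
20–39: 5207 * 0.94 = 4895
40–59: 2973 * 0.946 = 2812
60–79: 20364 * 0.926 = 18857
80+: 15856 * 0.917 + 12724 * 0.614 = 14540 + 7813 = 22353
→ [2843, 4895, 2812, 18857, 22353]
Total after period 3: 2843 + 4895 + 2812 + 18857 + 22353 = 51760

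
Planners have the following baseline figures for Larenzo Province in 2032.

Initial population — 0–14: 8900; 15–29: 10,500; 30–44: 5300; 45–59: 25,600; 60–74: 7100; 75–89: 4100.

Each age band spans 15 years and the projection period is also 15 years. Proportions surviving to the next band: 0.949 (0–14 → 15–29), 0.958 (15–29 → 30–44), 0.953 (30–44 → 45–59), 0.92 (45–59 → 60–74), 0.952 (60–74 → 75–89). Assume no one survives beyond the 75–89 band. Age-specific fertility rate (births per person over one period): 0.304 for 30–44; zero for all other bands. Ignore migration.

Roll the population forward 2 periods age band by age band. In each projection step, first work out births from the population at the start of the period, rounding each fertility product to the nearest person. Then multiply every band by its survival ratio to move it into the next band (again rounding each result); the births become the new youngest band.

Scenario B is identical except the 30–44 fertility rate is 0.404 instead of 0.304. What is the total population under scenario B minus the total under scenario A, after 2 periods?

Period 1:
Births: 5300 × 0.304 = 1611
15–29: 8900 × 0.949 = 8446
30–44: 10500 × 0.958 = 10059
45–59: 5300 × 0.953 = 5051
60–74: 25600 × 0.92 = 23552
75–89: 7100 × 0.952 = 6759
End of period: [1611, 8446, 10059, 5051, 23552, 6759]
Period 2:
Births: 10059 × 0.304 = 3058
15–29: 1611 × 0.949 = 1529
30–44: 8446 × 0.958 = 8091
45–59: 10059 × 0.953 = 9586
60–74: 5051 × 0.92 = 4647
75–89: 23552 × 0.952 = 22422
End of period: [3058, 1529, 8091, 9586, 4647, 22422]
Scenario A total after 2 periods: 49333
Scenario B projection —
Period 1:
Births: 5300 × 0.404 = 2141
15–29: 8900 × 0.949 = 8446
30–44: 10500 × 0.958 = 10059
45–59: 5300 × 0.953 = 5051
60–74: 25600 × 0.92 = 23552
75–89: 7100 × 0.952 = 6759
End of period: [2141, 8446, 10059, 5051, 23552, 6759]
Period 2:
Births: 10059 × 0.404 = 4064
15–29: 2141 × 0.949 = 2032
30–44: 8446 × 0.958 = 8091
45–59: 10059 × 0.953 = 9586
60–74: 5051 × 0.92 = 4647
75–89: 23552 × 0.952 = 22422
End of period: [4064, 2032, 8091, 9586, 4647, 22422]
Scenario B total after 2 periods: 50842
Difference B − A = 50842 − 49333 = 1509

1509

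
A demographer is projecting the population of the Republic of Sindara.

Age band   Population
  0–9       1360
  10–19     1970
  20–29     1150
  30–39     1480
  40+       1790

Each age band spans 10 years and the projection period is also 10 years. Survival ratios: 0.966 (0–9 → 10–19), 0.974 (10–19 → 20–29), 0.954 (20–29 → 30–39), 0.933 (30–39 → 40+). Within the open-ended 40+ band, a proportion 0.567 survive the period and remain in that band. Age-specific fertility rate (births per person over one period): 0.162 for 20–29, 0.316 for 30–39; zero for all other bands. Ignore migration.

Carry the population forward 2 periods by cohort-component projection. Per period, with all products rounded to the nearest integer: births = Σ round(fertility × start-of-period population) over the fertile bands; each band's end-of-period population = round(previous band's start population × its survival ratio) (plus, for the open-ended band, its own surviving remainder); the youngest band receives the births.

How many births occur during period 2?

Numbering the bands 1..5 from youngest to oldest:
After projecting period 1:
Births: 1150 × 0.162 = 186 ; 1480 × 0.316 = 468 → total 654
Band 2: 1360 × 0.966 = 1314
Band 3: 1970 × 0.974 = 1919
Band 4: 1150 × 0.954 = 1097
Band 5: 1480 × 0.933 + 1790 × 0.567 = 1381 + 1015 = 2396
Population now: 0–9=654, 10–19=1314, 20–29=1919, 30–39=1097, 40+=2396
After projecting period 2:
Births: 1919 × 0.162 = 311 ; 1097 × 0.316 = 347 → total 658
Band 2: 654 × 0.966 = 632
Band 3: 1314 × 0.974 = 1280
Band 4: 1919 × 0.954 = 1831
Band 5: 1097 × 0.933 + 2396 × 0.567 = 1024 + 1359 = 2383
Population now: 0–9=658, 10–19=632, 20–29=1280, 30–39=1831, 40+=2383

658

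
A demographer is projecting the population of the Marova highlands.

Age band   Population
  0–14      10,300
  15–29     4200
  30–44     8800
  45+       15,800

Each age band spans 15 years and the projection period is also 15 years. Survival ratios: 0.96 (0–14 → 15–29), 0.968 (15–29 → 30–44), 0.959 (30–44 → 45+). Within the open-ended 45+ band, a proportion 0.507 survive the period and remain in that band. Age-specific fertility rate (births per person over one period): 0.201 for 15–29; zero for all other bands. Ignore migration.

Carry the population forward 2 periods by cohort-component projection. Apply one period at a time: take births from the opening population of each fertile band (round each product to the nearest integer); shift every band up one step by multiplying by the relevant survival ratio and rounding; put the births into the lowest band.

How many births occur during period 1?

Period 1.
Births: 4200 × 0.201 = 844
15–29: 10300 × 0.96 = 9888
30–44: 4200 × 0.968 = 4066
45+: 8800 × 0.959 + 15800 × 0.507 = 8439 + 8011 = 16450
Population now: 0–14=844, 15–29=9888, 30–44=4066, 45+=16450

844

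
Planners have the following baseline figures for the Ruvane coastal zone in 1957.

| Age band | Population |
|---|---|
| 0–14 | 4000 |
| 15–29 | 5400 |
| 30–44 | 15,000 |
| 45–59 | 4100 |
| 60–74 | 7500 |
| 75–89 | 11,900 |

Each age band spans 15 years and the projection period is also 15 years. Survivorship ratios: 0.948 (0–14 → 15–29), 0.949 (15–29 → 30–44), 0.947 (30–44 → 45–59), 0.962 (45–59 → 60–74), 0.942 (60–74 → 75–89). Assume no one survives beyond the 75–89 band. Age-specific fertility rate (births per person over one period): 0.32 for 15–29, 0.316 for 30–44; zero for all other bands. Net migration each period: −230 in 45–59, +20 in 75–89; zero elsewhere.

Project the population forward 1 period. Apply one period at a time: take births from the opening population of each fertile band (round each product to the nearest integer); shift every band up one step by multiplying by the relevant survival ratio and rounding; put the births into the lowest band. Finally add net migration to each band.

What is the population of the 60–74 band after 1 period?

[period 1]
Births: 5400 × 0.32 = 1728 ; 15000 × 0.316 = 4740 — total 6468
15–29: 4000 × 0.948 = 3792
30–44: 5400 × 0.949 = 5125
45–59: 15000 × 0.947 = 14205
60–74: 4100 × 0.962 = 3944
75–89: 7500 × 0.942 = 7065
Net migration: 45–59 − 230 → 13975; 75–89 + 20 → 7085
End of period: [6468, 3792, 5125, 13975, 3944, 7085]

3944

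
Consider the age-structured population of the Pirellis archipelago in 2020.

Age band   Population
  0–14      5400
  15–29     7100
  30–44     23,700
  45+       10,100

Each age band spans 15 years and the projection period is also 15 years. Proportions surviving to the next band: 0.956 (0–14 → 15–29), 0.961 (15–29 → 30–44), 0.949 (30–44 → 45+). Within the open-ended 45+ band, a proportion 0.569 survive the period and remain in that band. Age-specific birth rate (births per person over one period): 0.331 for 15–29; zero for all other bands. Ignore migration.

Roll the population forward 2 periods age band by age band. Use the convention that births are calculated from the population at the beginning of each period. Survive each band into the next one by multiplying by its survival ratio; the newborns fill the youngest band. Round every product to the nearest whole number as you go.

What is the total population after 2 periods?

31459

Let group 1 be 0–14 through group 4 = 45+.
Period 1:
Births: 7100 * 0.331 = 2350
Group 2: 5400 * 0.956 = 5162
Group 3: 7100 * 0.961 = 6823
Group 4: 23700 * 0.949 + 10100 * 0.569 = 22491 + 5747 = 28238
→ [2350, 5162, 6823, 28238]
Period 2:
Births: 5162 * 0.331 = 1709
Group 2: 2350 * 0.956 = 2247
Group 3: 5162 * 0.961 = 4961
Group 4: 6823 * 0.949 + 28238 * 0.569 = 6475 + 16067 = 22542
→ [1709, 2247, 4961, 22542]
Total after period 2: 1709 + 2247 + 4961 + 22542 = 31459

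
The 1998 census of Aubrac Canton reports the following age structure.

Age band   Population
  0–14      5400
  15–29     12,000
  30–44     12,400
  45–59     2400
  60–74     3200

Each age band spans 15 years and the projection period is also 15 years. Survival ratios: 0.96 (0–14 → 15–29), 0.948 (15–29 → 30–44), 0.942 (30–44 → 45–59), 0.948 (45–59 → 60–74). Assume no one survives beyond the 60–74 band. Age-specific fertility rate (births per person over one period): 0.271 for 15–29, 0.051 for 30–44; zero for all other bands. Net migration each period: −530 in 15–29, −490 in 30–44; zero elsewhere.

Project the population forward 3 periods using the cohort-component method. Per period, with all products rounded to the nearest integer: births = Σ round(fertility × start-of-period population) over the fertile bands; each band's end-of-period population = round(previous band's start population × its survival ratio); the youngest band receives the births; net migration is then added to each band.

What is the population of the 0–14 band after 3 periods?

Period 1:
Births: 12000 × 0.271 = 3252 ; 12400 × 0.051 = 632 → 3884
15–29: 5400 × 0.96 = 5184
30–44: 12000 × 0.948 = 11376
45–59: 12400 × 0.942 = 11681
60–74: 2400 × 0.948 = 2275
Net migration: 15–29 − 530 → 4654; 30–44 − 490 → 10886
→ [3884, 4654, 10886, 11681, 2275]
Period 2:
Births: 4654 × 0.271 = 1261 ; 10886 × 0.051 = 555 → 1816
15–29: 3884 × 0.96 = 3729
30–44: 4654 × 0.948 = 4412
45–59: 10886 × 0.942 = 10255
60–74: 11681 × 0.948 = 11074
Net migration: 15–29 − 530 → 3199; 30–44 − 490 → 3922
→ [1816, 3199, 3922, 10255, 11074]
Period 3:
Births: 3199 × 0.271 = 867 ; 3922 × 0.051 = 200 → 1067
15–29: 1816 × 0.96 = 1743
30–44: 3199 × 0.948 = 3033
45–59: 3922 × 0.942 = 3695
60–74: 10255 × 0.948 = 9722
Net migration: 15–29 − 530 → 1213; 30–44 − 490 → 2543
→ [1067, 1213, 2543, 3695, 9722]

1067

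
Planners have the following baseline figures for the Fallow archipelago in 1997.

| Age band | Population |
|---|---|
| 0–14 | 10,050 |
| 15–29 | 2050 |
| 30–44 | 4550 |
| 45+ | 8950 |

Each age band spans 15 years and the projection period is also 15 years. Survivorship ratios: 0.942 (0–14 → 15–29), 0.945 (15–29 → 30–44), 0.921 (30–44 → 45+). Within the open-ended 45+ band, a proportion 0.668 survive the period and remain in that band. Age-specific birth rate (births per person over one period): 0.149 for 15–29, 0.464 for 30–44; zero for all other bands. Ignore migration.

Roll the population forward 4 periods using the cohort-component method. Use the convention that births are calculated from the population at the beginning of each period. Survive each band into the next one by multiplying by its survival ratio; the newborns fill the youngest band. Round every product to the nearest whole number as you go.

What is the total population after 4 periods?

18920

Let group 1 be 0–14 through group 4 = 45+.
Period 1:
Births: 2050 × 0.149 = 305 ; 4550 × 0.464 = 2111 → 2416
Group 2: 10050 × 0.942 = 9467
Group 3: 2050 × 0.945 = 1937
Group 4: 4550 × 0.921 + 8950 × 0.668 = 4191 + 5979 = 10170
Giving 2416 / 9467 / 1937 / 10170.
Period 2:
Births: 9467 × 0.149 = 1411 ; 1937 × 0.464 = 899 → 2310
Group 2: 2416 × 0.942 = 2276
Group 3: 9467 × 0.945 = 8946
Group 4: 1937 × 0.921 + 10170 × 0.668 = 1784 + 6794 = 8578
Giving 2310 / 2276 / 8946 / 8578.
Period 3:
Births: 2276 × 0.149 = 339 ; 8946 × 0.464 = 4151 → 4490
Group 2: 2310 × 0.942 = 2176
Group 3: 2276 × 0.945 = 2151
Group 4: 8946 × 0.921 + 8578 × 0.668 = 8239 + 5730 = 13969
Giving 4490 / 2176 / 2151 / 13969.
Period 4:
Births: 2176 × 0.149 = 324 ; 2151 × 0.464 = 998 → 1322
Group 2: 4490 × 0.942 = 4230
Group 3: 2176 × 0.945 = 2056
Group 4: 2151 × 0.921 + 13969 × 0.668 = 1981 + 9331 = 11312
Giving 1322 / 4230 / 2056 / 11312.
Total after period 4: 1322 + 4230 + 2056 + 11312 = 18920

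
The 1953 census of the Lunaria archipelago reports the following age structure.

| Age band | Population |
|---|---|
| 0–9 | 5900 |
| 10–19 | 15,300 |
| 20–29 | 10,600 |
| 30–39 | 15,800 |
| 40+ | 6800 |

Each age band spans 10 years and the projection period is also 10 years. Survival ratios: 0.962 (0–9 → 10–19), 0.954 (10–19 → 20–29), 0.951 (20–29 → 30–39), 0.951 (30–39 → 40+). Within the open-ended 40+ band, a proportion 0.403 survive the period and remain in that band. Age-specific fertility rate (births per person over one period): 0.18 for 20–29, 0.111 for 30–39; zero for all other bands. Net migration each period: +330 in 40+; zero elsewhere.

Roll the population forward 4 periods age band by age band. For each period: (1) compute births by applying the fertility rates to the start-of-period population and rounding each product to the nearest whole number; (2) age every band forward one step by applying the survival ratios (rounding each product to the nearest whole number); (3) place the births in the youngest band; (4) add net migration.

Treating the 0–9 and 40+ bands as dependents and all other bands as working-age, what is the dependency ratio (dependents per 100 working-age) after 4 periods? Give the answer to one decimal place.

161.8

Numbering the bands 1..5 from youngest to oldest:
Period 1:
Births: 10600 * 0.18 = 1908 ; 15800 * 0.111 = 1754 → total 3662
Band 2: 5900 * 0.962 = 5676
Band 3: 15300 * 0.954 = 14596
Band 4: 10600 * 0.951 = 10081
Band 5: 15800 * 0.951 + 6800 * 0.403 = 15026 + 2740 = 17766
Net migration: Band 5 + 330 → 18096
→ [3662, 5676, 14596, 10081, 18096]
Period 2:
Births: 14596 * 0.18 = 2627 ; 10081 * 0.111 = 1119 → total 3746
Band 2: 3662 * 0.962 = 3523
Band 3: 5676 * 0.954 = 5415
Band 4: 14596 * 0.951 = 13881
Band 5: 10081 * 0.951 + 18096 * 0.403 = 9587 + 7293 = 16880
Net migration: Band 5 + 330 → 17210
→ [3746, 3523, 5415, 13881, 17210]
Period 3:
Births: 5415 * 0.18 = 975 ; 13881 * 0.111 = 1541 → total 2516
Band 2: 3746 * 0.962 = 3604
Band 3: 3523 * 0.954 = 3361
Band 4: 5415 * 0.951 = 5150
Band 5: 13881 * 0.951 + 17210 * 0.403 = 13201 + 6936 = 20137
Net migration: Band 5 + 330 → 20467
→ [2516, 3604, 3361, 5150, 20467]
Period 4:
Births: 3361 * 0.18 = 605 ; 5150 * 0.111 = 572 → total 1177
Band 2: 2516 * 0.962 = 2420
Band 3: 3604 * 0.954 = 3438
Band 4: 3361 * 0.951 = 3196
Band 5: 5150 * 0.951 + 20467 * 0.403 = 4898 + 8248 = 13146
Net migration: Band 5 + 330 → 13476
→ [1177, 2420, 3438, 3196, 13476]
Dependents (band 0–9 + band 40+) = 1177 + 13476 = 14653; working-age = 9054; ratio = 14653/9054 × 100 = 161.8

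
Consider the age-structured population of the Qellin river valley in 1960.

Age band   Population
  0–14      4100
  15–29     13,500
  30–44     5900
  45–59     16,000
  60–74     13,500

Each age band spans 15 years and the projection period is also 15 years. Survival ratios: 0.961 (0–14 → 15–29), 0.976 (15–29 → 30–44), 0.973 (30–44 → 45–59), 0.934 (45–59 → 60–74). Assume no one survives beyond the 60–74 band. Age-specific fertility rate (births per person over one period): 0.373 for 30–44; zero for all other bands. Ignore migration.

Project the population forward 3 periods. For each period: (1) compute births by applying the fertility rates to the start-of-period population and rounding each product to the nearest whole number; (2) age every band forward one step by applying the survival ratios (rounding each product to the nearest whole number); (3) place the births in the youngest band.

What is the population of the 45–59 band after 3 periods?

Period 1:
Births: 5900 × 0.373 = 2201
15–29: 4100 × 0.961 = 3940
30–44: 13500 × 0.976 = 13176
45–59: 5900 × 0.973 = 5741
60–74: 16000 × 0.934 = 14944
Population now: 0–14=2201, 15–29=3940, 30–44=13176, 45–59=5741, 60–74=14944
Period 2:
Births: 13176 × 0.373 = 4915
15–29: 2201 × 0.961 = 2115
30–44: 3940 × 0.976 = 3845
45–59: 13176 × 0.973 = 12820
60–74: 5741 × 0.934 = 5362
Population now: 0–14=4915, 15–29=2115, 30–44=3845, 45–59=12820, 60–74=5362
Period 3:
Births: 3845 × 0.373 = 1434
15–29: 4915 × 0.961 = 4723
30–44: 2115 × 0.976 = 2064
45–59: 3845 × 0.973 = 3741
60–74: 12820 × 0.934 = 11974
Population now: 0–14=1434, 15–29=4723, 30–44=2064, 45–59=3741, 60–74=11974

3741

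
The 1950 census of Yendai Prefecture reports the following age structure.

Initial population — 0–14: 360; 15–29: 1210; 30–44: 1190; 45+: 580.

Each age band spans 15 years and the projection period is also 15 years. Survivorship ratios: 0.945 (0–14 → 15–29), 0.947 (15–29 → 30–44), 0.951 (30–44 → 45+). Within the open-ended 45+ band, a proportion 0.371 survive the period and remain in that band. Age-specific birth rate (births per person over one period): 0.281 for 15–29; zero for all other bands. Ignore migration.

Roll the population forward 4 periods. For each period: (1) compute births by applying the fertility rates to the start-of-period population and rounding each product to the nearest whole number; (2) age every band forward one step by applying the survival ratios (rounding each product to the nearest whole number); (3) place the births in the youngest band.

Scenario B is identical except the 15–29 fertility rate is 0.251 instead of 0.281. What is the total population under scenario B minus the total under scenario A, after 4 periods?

-63

Call the bands 1 to 4, youngest first.
After projecting period 1:
Births: 1210 × 0.281 = 340
Band 2: 360 × 0.945 = 340
Band 3: 1210 × 0.947 = 1146
Band 4: 1190 × 0.951 + 580 × 0.371 = 1132 + 215 = 1347
Giving 340 / 340 / 1146 / 1347.
After projecting period 2:
Births: 340 × 0.281 = 96
Band 2: 340 × 0.945 = 321
Band 3: 340 × 0.947 = 322
Band 4: 1146 × 0.951 + 1347 × 0.371 = 1090 + 500 = 1590
Giving 96 / 321 / 322 / 1590.
After projecting period 3:
Births: 321 × 0.281 = 90
Band 2: 96 × 0.945 = 91
Band 3: 321 × 0.947 = 304
Band 4: 322 × 0.951 + 1590 × 0.371 = 306 + 590 = 896
Giving 90 / 91 / 304 / 896.
After projecting period 4:
Births: 91 × 0.281 = 26
Band 2: 90 × 0.945 = 85
Band 3: 91 × 0.947 = 86
Band 4: 304 × 0.951 + 896 × 0.371 = 289 + 332 = 621
Giving 26 / 85 / 86 / 621.
Scenario A total after 4 periods: 818
Scenario B projection —
After projecting period 1:
Births: 1210 × 0.251 = 304
Band 2: 360 × 0.945 = 340
Band 3: 1210 × 0.947 = 1146
Band 4: 1190 × 0.951 + 580 × 0.371 = 1132 + 215 = 1347
Giving 304 / 340 / 1146 / 1347.
After projecting period 2:
Births: 340 × 0.251 = 85
Band 2: 304 × 0.945 = 287
Band 3: 340 × 0.947 = 322
Band 4: 1146 × 0.951 + 1347 × 0.371 = 1090 + 500 = 1590
Giving 85 / 287 / 322 / 1590.
After projecting period 3:
Births: 287 × 0.251 = 72
Band 2: 85 × 0.945 = 80
Band 3: 287 × 0.947 = 272
Band 4: 322 × 0.951 + 1590 × 0.371 = 306 + 590 = 896
Giving 72 / 80 / 272 / 896.
After projecting period 4:
Births: 80 × 0.251 = 20
Band 2: 72 × 0.945 = 68
Band 3: 80 × 0.947 = 76
Band 4: 272 × 0.951 + 896 × 0.371 = 259 + 332 = 591
Giving 20 / 68 / 76 / 591.
Scenario B total after 4 periods: 755
Difference B − A = 755 − 818 = -63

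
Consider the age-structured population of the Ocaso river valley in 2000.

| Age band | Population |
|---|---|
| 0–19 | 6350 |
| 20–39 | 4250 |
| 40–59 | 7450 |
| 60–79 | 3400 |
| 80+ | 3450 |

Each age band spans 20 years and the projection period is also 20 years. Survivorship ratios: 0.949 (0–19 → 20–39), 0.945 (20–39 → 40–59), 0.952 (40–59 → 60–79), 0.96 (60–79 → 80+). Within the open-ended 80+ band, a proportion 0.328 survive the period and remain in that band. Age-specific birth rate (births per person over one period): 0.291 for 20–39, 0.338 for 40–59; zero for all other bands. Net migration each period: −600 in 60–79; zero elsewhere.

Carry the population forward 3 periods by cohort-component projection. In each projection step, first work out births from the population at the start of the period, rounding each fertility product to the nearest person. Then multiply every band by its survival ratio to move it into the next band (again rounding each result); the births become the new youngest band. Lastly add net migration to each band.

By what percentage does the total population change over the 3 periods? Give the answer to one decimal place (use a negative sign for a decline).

Period 1.
Births: 4250 × 0.291 = 1237, 7450 × 0.338 = 2518 → total 3755
20–39: 6350 × 0.949 = 6026
40–59: 4250 × 0.945 = 4016
60–79: 7450 × 0.952 = 7092
80+: 3400 × 0.96 + 3450 × 0.328 = 3264 + 1132 = 4396
Net migration: 60–79 − 600 → 6492
Population now: 0–19=3755, 20–39=6026, 40–59=4016, 60–79=6492, 80+=4396
Period 2.
Births: 6026 × 0.291 = 1754, 4016 × 0.338 = 1357 → total 3111
20–39: 3755 × 0.949 = 3563
40–59: 6026 × 0.945 = 5695
60–79: 4016 × 0.952 = 3823
80+: 6492 × 0.96 + 4396 × 0.328 = 6232 + 1442 = 7674
Net migration: 60–79 − 600 → 3223
Population now: 0–19=3111, 20–39=3563, 40–59=5695, 60–79=3223, 80+=7674
Period 3.
Births: 3563 × 0.291 = 1037, 5695 × 0.338 = 1925 → total 2962
20–39: 3111 × 0.949 = 2952
40–59: 3563 × 0.945 = 3367
60–79: 5695 × 0.952 = 5422
80+: 3223 × 0.96 + 7674 × 0.328 = 3094 + 2517 = 5611
Net migration: 60–79 − 600 → 4822
Population now: 0–19=2962, 20–39=2952, 40–59=3367, 60–79=4822, 80+=5611
Total: 24900 → 19714; change = -5186; percentage change = -20.8%

-20.8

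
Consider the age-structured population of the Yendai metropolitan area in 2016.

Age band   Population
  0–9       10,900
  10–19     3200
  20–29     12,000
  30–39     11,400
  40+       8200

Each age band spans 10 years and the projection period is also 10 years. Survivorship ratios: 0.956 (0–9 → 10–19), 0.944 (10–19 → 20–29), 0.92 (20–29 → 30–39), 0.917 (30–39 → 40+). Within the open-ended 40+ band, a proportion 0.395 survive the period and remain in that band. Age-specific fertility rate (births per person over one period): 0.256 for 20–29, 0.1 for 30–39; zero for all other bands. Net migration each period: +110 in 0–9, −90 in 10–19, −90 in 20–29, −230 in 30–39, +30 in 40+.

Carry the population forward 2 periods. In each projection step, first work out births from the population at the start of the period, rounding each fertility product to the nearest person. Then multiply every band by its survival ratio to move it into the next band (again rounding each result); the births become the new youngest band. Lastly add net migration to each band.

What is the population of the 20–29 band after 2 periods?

After projecting period 1:
Births: 12000 * 0.256 = 3072, 11400 * 0.1 = 1140 → 4212
10–19: 10900 * 0.956 = 10420
20–29: 3200 * 0.944 = 3021
30–39: 12000 * 0.92 = 11040
40+: 11400 * 0.917 + 8200 * 0.395 = 10454 + 3239 = 13693
Net migration: 0–9 + 110 → 4322; 10–19 − 90 → 10330; 20–29 − 90 → 2931; 30–39 − 230 → 10810; 40+ + 30 → 13723
→ [4322, 10330, 2931, 10810, 13723]
After projecting period 2:
Births: 2931 * 0.256 = 750, 10810 * 0.1 = 1081 → 1831
10–19: 4322 * 0.956 = 4132
20–29: 10330 * 0.944 = 9752
30–39: 2931 * 0.92 = 2697
40+: 10810 * 0.917 + 13723 * 0.395 = 9913 + 5421 = 15334
Net migration: 0–9 + 110 → 1941; 10–19 − 90 → 4042; 20–29 − 90 → 9662; 30–39 − 230 → 2467; 40+ + 30 → 15364
→ [1941, 4042, 9662, 2467, 15364]

9662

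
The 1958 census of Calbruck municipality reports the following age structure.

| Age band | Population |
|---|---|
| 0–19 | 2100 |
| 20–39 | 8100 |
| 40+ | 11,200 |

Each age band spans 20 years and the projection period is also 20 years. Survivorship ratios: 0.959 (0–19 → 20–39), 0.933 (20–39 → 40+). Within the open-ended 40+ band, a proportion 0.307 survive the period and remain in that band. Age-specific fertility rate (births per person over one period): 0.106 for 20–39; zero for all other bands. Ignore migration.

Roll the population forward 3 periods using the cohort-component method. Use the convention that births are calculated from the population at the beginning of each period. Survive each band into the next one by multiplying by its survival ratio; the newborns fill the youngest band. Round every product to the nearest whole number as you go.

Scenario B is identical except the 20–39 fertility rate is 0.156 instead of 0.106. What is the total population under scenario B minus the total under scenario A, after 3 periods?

561

[period 1]
Births: 8100 × 0.106 = 859
20–39: 2100 × 0.959 = 2014
40+: 8100 × 0.933 + 11200 × 0.307 = 7557 + 3438 = 10995
Population now: 0–19=859, 20–39=2014, 40+=10995
[period 2]
Births: 2014 × 0.106 = 213
20–39: 859 × 0.959 = 824
40+: 2014 × 0.933 + 10995 × 0.307 = 1879 + 3375 = 5254
Population now: 0–19=213, 20–39=824, 40+=5254
[period 3]
Births: 824 × 0.106 = 87
20–39: 213 × 0.959 = 204
40+: 824 × 0.933 + 5254 × 0.307 = 769 + 1613 = 2382
Population now: 0–19=87, 20–39=204, 40+=2382
Scenario A total after 3 periods: 2673
Scenario B projection —
[period 1]
Births: 8100 × 0.156 = 1264
20–39: 2100 × 0.959 = 2014
40+: 8100 × 0.933 + 11200 × 0.307 = 7557 + 3438 = 10995
Population now: 0–19=1264, 20–39=2014, 40+=10995
[period 2]
Births: 2014 × 0.156 = 314
20–39: 1264 × 0.959 = 1212
40+: 2014 × 0.933 + 10995 × 0.307 = 1879 + 3375 = 5254
Population now: 0–19=314, 20–39=1212, 40+=5254
[period 3]
Births: 1212 × 0.156 = 189
20–39: 314 × 0.959 = 301
40+: 1212 × 0.933 + 5254 × 0.307 = 1131 + 1613 = 2744
Population now: 0–19=189, 20–39=301, 40+=2744
Scenario B total after 3 periods: 3234
Difference B − A = 3234 − 2673 = 561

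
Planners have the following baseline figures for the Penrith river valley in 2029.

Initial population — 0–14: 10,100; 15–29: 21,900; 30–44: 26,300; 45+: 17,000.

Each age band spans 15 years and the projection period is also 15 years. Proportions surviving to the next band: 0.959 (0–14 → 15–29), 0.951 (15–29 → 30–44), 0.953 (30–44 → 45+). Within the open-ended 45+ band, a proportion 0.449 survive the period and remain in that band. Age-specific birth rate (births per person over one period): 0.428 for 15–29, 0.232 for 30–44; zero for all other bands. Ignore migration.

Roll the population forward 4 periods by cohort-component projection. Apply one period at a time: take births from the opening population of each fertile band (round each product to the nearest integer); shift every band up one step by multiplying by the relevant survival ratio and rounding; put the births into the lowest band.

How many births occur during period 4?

6959

(Groups numbered youngest = 1 to oldest = 4.)
[period 1]
Births: 21900 * 0.428 = 9373  |  26300 * 0.232 = 6102 → 15475
Group 2: 10100 * 0.959 = 9686
Group 3: 21900 * 0.951 = 20827
Group 4: 26300 * 0.953 + 17000 * 0.449 = 25064 + 7633 = 32697
End of period: [15475, 9686, 20827, 32697]
[period 2]
Births: 9686 * 0.428 = 4146  |  20827 * 0.232 = 4832 → 8978
Group 2: 15475 * 0.959 = 14841
Group 3: 9686 * 0.951 = 9211
Group 4: 20827 * 0.953 + 32697 * 0.449 = 19848 + 14681 = 34529
End of period: [8978, 14841, 9211, 34529]
[period 3]
Births: 14841 * 0.428 = 6352  |  9211 * 0.232 = 2137 → 8489
Group 2: 8978 * 0.959 = 8610
Group 3: 14841 * 0.951 = 14114
Group 4: 9211 * 0.953 + 34529 * 0.449 = 8778 + 15504 = 24282
End of period: [8489, 8610, 14114, 24282]
[period 4]
Births: 8610 * 0.428 = 3685  |  14114 * 0.232 = 3274 → 6959
Group 2: 8489 * 0.959 = 8141
Group 3: 8610 * 0.951 = 8188
Group 4: 14114 * 0.953 + 24282 * 0.449 = 13451 + 10903 = 24354
End of period: [6959, 8141, 8188, 24354]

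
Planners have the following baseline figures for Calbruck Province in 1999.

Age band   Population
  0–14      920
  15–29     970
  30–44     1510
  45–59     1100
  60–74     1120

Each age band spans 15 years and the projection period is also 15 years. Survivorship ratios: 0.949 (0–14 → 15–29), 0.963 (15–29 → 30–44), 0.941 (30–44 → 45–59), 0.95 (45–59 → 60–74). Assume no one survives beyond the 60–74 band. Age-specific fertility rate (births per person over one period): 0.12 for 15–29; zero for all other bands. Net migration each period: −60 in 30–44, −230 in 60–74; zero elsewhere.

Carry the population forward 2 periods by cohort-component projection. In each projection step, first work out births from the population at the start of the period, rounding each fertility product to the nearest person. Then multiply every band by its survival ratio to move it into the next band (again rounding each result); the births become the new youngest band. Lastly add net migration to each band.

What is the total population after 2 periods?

2938

(Bands numbered youngest = 1 to oldest = 5.)
After projecting period 1:
Births: 970 * 0.12 = 116
Band 2: 920 * 0.949 = 873
Band 3: 970 * 0.963 = 934
Band 4: 1510 * 0.941 = 1421
Band 5: 1100 * 0.95 = 1045
Net migration: Band 3 − 60 → 874; Band 5 − 230 → 815
→ [116, 873, 874, 1421, 815]
After projecting period 2:
Births: 873 * 0.12 = 105
Band 2: 116 * 0.949 = 110
Band 3: 873 * 0.963 = 841
Band 4: 874 * 0.941 = 822
Band 5: 1421 * 0.95 = 1350
Net migration: Band 3 − 60 → 781; Band 5 − 230 → 1120
→ [105, 110, 781, 822, 1120]
Total after period 2: 105 + 110 + 781 + 822 + 1120 = 2938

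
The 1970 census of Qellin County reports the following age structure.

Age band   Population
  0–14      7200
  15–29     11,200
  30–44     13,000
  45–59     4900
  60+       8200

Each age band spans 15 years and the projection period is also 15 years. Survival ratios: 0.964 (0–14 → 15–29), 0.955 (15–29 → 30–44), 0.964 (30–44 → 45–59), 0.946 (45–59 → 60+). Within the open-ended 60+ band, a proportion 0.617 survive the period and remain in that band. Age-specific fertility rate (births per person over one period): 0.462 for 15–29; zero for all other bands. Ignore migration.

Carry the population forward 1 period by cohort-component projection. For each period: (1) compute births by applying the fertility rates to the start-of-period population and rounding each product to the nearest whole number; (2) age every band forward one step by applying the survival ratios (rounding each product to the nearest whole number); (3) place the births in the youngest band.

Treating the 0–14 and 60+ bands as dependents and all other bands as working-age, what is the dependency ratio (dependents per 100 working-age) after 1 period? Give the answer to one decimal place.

[period 1]
Births: 11200 × 0.462 = 5174
15–29: 7200 × 0.964 = 6941
30–44: 11200 × 0.955 = 10696
45–59: 13000 × 0.964 = 12532
60+: 4900 × 0.946 + 8200 × 0.617 = 4635 + 5059 = 9694
Giving 5174 / 6941 / 10696 / 12532 / 9694.
Dependents (band 0–14 + band 60+) = 5174 + 9694 = 14868; working-age = 30169; ratio = 14868/30169 × 100 = 49.3

49.3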